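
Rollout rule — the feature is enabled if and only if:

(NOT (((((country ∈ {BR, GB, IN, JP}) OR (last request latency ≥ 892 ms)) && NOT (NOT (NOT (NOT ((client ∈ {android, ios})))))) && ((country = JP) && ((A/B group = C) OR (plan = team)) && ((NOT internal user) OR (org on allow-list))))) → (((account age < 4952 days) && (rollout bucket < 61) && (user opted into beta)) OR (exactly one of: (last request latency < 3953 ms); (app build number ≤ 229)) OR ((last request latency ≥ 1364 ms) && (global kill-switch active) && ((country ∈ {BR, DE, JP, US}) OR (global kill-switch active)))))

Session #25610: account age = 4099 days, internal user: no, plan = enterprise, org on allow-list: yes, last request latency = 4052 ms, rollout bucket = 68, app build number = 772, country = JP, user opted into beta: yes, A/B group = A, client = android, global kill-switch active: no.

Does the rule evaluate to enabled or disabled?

Atomic conditions:
  country ∈ {BR, GB, IN, JP}: JP is in the set → true
  last request latency ≥ 892 ms: 4052 ≥ 892 is true
  client ∈ {android, ios}: android is in the set → true
  country = JP: JP == JP is true
  A/B group = C: A == C is false
  plan = team: enterprise == team is false
  NOT internal user: no → true
  org on allow-list: yes → true
  account age < 4952 days: 4099 < 4952 is true
  rollout bucket < 61: 68 < 61 is false
  user opted into beta: yes → true
  last request latency < 3953 ms: 4052 < 3953 is false
  app build number ≤ 229: 772 ≤ 229 is false
  last request latency ≥ 1364 ms: 4052 ≥ 1364 is true
  global kill-switch active: no → false
  country ∈ {BR, DE, JP, US}: JP is in the set → true
Combine:
[1.1.1.1] true OR true = true
[1.1.1.2.1.1.1] NOT true = false
[1.1.1.2.1.1] NOT false = true
[1.1.1.2.1] NOT true = false
[1.1.1.2] NOT false = true
[1.1.1] true AND true = true
[1.1.2.2] false OR false = false
[1.1.2.3] true OR true = true
[1.1.2] true AND false AND true = false
[1.1] true AND false = false
[1] NOT false = true
[2.1] true AND false AND true = false
[2.2] exactly-one(false, false) = false
[2.3.3] true OR false = true
[2.3] true AND false AND true = false
[2] false OR false OR false = false
[root] true → false = false
Overall: false → disabled

Disabled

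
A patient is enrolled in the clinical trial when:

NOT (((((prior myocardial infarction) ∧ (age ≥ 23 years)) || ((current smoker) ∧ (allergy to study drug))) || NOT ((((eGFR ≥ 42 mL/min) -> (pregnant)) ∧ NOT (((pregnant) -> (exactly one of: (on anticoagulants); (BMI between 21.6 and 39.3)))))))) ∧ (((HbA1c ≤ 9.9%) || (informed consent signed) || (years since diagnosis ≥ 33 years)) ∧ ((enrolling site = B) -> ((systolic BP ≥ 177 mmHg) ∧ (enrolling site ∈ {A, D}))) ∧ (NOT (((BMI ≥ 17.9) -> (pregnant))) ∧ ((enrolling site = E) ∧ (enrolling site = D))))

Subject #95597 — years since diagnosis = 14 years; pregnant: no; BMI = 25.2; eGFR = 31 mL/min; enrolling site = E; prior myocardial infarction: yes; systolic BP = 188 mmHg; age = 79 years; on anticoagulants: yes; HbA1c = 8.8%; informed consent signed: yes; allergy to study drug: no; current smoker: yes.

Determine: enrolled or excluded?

Excluded

Atomic conditions:
  prior myocardial infarction: yes → true
  age ≥ 23 years: 79 ≥ 23 is true
  current smoker: yes → true
  allergy to study drug: no → false
  eGFR ≥ 42 mL/min: 31 ≥ 42 is false
  pregnant: no → false
  on anticoagulants: yes → true
  BMI between 21.6 and 39.3: 25.2 in [21.6, 39.3] is true
  HbA1c ≤ 9.9%: 8.8 ≤ 9.9 is true
  informed consent signed: yes → true
  years since diagnosis ≥ 33 years: 14 ≥ 33 is false
  enrolling site = B: E == B is false
  systolic BP ≥ 177 mmHg: 188 ≥ 177 is true
  enrolling site ∈ {A, D}: E is not in the set → false
  BMI ≥ 17.9: 25.2 ≥ 17.9 is true
  enrolling site = E: E == E is true
  enrolling site = D: E == D is false
Combine:
[1.1.1.1] true AND true = true
[1.1.1.2] true AND false = false
[1.1.1] true OR false = true
[1.1.2.1.1] false → false (antecedent false ⇒ implication holds) = true
[1.1.2.1.2.1.2] exactly-one(true, true) = false
[1.1.2.1.2.1] false → false (antecedent false ⇒ implication holds) = true
[1.1.2.1.2] NOT true = false
[1.1.2.1] true AND false = false
[1.1.2] NOT false = true
[1.1] true OR true = true
[1] NOT true = false
[2.1] true OR true OR false = true
[2.2.2] true AND false = false
[2.2] false → false (antecedent false ⇒ implication holds) = true
[2.3.1.1] true → false = false
[2.3.1] NOT false = true
[2.3.2] true AND false = false
[2.3] true AND false = false
[2] true AND true AND false = false
[root] false AND false = false
Overall: false → excluded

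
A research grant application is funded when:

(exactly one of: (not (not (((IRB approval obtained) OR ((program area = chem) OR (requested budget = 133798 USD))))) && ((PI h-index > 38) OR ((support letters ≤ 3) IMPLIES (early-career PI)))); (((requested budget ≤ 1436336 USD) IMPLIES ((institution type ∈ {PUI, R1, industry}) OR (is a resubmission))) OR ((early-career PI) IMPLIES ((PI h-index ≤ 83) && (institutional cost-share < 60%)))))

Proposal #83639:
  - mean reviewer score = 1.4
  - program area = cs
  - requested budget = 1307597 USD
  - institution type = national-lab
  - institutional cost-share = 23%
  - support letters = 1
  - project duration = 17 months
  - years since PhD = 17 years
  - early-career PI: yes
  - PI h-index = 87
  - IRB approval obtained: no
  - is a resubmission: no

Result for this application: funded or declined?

Atomic conditions:
  IRB approval obtained: no → false
  program area = chem: cs == chem is false
  requested budget = 133798 USD: 1307597 == 133798 is false
  PI h-index > 38: 87 > 38 is true
  support letters ≤ 3: 1 ≤ 3 is true
  early-career PI: yes → true
  requested budget ≤ 1436336 USD: 1307597 ≤ 1436336 is true
  institution type ∈ {PUI, R1, industry}: national-lab is not in the set → false
  is a resubmission: no → false
  PI h-index ≤ 83: 87 ≤ 83 is false
  institutional cost-share < 60%: 23 < 60 is true
Combine:
[1.1.1.1.2] false OR false = false
[1.1.1.1] false OR false = false
[1.1.1] NOT false = true
[1.1] NOT true = false
[1.2.2] true → true = true
[1.2] true OR true = true
[1] false AND true = false
[2.1.2] false OR false = false
[2.1] true → false = false
[2.2.2] false AND true = false
[2.2] true → false = false
[2] false OR false = false
[root] exactly-one(false, false) = false
Overall: false → declined

Declined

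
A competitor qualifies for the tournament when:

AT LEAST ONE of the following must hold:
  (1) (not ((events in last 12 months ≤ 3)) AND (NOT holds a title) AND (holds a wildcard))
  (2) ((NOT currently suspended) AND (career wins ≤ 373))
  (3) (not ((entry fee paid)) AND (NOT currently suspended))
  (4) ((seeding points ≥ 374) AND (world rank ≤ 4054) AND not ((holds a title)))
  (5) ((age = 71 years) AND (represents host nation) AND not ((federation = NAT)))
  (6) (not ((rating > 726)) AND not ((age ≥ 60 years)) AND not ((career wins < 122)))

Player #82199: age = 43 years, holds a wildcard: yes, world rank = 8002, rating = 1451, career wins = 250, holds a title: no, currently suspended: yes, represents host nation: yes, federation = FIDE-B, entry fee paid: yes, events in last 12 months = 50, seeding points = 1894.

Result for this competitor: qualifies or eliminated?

Qualifies

Atomic conditions:
  events in last 12 months ≤ 3: 50 ≤ 3 is false
  NOT holds a title: no → true
  holds a wildcard: yes → true
  NOT currently suspended: yes → false
  career wins ≤ 373: 250 ≤ 373 is true
  entry fee paid: yes → true
  seeding points ≥ 374: 1894 ≥ 374 is true
  world rank ≤ 4054: 8002 ≤ 4054 is false
  holds a title: no → false
  age = 71 years: 43 == 71 is false
  represents host nation: yes → true
  federation = NAT: FIDE-B == NAT is false
  rating > 726: 1451 > 726 is true
  age ≥ 60 years: 43 ≥ 60 is false
  career wins < 122: 250 < 122 is false
Combine:
[1.1] NOT false = true
[1] true AND true AND true = true
[2] false AND true = false
[3.1] NOT true = false
[3] false AND false = false
[4.3] NOT false = true
[4] true AND false AND true = false
[5.3] NOT false = true
[5] false AND true AND true = false
[6.1] NOT true = false
[6.2] NOT false = true
[6.3] NOT false = true
[6] false AND true AND true = false
[root] true OR false OR false OR false OR false OR false = true
Overall: true → qualifies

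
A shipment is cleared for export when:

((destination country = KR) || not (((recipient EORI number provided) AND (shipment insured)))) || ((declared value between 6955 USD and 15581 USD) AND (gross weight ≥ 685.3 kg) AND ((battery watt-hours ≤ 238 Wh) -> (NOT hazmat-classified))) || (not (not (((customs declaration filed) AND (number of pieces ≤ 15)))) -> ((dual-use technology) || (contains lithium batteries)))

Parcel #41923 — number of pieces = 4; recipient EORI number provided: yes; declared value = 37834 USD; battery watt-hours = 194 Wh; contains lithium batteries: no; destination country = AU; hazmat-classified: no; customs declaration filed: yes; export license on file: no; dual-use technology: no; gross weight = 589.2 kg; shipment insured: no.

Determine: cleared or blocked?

Cleared

Atomic conditions:
  destination country = KR: AU == KR is false
  recipient EORI number provided: yes → true
  shipment insured: no → false
  declared value between 6955 USD and 15581 USD: 37834 in [6955, 15581] is false
  gross weight ≥ 685.3 kg: 589.2 ≥ 685.3 is false
  battery watt-hours ≤ 238 Wh: 194 ≤ 238 is true
  NOT hazmat-classified: no → true
  customs declaration filed: yes → true
  number of pieces ≤ 15: 4 ≤ 15 is true
  dual-use technology: no → false
  contains lithium batteries: no → false
Combine:
[1.2.1] true AND false = false
[1.2] NOT false = true
[1] false OR true = true
[2.3] true → true = true
[2] false AND false AND true = false
[3.1.1.1] true AND true = true
[3.1.1] NOT true = false
[3.1] NOT false = true
[3.2] false OR false = false
[3] true → false = false
[root] true OR false OR false = true
Overall: true → cleared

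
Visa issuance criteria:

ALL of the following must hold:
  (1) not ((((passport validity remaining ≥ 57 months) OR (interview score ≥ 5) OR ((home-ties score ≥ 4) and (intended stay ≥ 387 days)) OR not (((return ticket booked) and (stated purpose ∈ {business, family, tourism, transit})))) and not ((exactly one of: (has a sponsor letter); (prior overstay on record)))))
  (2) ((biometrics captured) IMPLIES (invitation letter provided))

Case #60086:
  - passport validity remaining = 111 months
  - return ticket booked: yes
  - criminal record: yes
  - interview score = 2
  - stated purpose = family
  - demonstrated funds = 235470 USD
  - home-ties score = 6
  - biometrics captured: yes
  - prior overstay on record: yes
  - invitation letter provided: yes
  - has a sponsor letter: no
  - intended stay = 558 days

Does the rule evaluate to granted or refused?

Atomic conditions:
  passport validity remaining ≥ 57 months: 111 ≥ 57 is true
  interview score ≥ 5: 2 ≥ 5 is false
  home-ties score ≥ 4: 6 ≥ 4 is true
  intended stay ≥ 387 days: 558 ≥ 387 is true
  return ticket booked: yes → true
  stated purpose ∈ {business, family, tourism, transit}: family is in the set → true
  has a sponsor letter: no → false
  prior overstay on record: yes → true
  biometrics captured: yes → true
  invitation letter provided: yes → true
Combine:
[1.1.1.3] true AND true = true
[1.1.1.4.1] true AND true = true
[1.1.1.4] NOT true = false
[1.1.1] true OR false OR true OR false = true
[1.1.2.1] exactly-one(false, true) = true
[1.1.2] NOT true = false
[1.1] true AND false = false
[1] NOT false = true
[2] true → true = true
[root] true AND true = true
Overall: true → granted

Granted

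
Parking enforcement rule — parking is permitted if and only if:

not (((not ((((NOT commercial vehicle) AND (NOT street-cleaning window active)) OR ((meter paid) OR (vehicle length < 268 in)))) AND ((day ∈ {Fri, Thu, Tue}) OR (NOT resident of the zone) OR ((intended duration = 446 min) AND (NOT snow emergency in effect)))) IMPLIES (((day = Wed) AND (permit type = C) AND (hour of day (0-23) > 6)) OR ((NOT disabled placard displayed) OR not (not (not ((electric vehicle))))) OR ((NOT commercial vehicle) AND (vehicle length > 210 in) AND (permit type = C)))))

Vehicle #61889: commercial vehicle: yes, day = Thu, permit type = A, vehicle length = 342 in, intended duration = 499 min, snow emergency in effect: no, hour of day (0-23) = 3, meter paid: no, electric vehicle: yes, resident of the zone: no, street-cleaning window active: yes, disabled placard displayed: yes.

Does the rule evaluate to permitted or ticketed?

Atomic conditions:
  NOT commercial vehicle: yes → false
  NOT street-cleaning window active: yes → false
  meter paid: no → false
  vehicle length < 268 in: 342 < 268 is false
  day ∈ {Fri, Thu, Tue}: Thu is in the set → true
  NOT resident of the zone: no → true
  intended duration = 446 min: 499 == 446 is false
  NOT snow emergency in effect: no → true
  day = Wed: Thu == Wed is false
  permit type = C: A == C is false
  hour of day (0-23) > 6: 3 > 6 is false
  NOT disabled placard displayed: yes → false
  electric vehicle: yes → true
  vehicle length > 210 in: 342 > 210 is true
Combine:
[1.1.1.1.1] false AND false = false
[1.1.1.1.2] false OR false = false
[1.1.1.1] false OR false = false
[1.1.1] NOT false = true
[1.1.2.3] false AND true = false
[1.1.2] true OR true OR false = true
[1.1] true AND true = true
[1.2.1] false AND false AND false = false
[1.2.2.2.1.1] NOT true = false
[1.2.2.2.1] NOT false = true
[1.2.2.2] NOT true = false
[1.2.2] false OR false = false
[1.2.3] false AND true AND false = false
[1.2] false OR false OR false = false
[1] true → false = false
[root] NOT false = true
Overall: true → permitted

Permitted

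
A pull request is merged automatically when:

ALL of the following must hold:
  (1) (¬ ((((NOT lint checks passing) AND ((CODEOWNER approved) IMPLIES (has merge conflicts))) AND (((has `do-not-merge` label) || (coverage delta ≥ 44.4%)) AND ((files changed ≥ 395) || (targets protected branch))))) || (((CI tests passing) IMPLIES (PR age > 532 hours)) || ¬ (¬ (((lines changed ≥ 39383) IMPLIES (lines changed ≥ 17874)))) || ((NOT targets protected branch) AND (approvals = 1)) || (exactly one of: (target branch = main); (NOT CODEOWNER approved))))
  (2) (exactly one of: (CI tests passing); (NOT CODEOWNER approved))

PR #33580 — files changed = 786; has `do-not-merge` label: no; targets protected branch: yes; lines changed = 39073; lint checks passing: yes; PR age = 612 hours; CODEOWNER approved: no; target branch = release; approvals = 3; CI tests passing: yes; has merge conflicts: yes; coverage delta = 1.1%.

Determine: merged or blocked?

Atomic conditions:
  NOT lint checks passing: yes → false
  CODEOWNER approved: no → false
  has merge conflicts: yes → true
  has `do-not-merge` label: no → false
  coverage delta ≥ 44.4%: 1.1 ≥ 44.4 is false
  files changed ≥ 395: 786 ≥ 395 is true
  targets protected branch: yes → true
  CI tests passing: yes → true
  PR age > 532 hours: 612 > 532 is true
  lines changed ≥ 39383: 39073 ≥ 39383 is false
  lines changed ≥ 17874: 39073 ≥ 17874 is true
  NOT targets protected branch: yes → false
  approvals = 1: 3 == 1 is false
  target branch = main: release == main is false
  NOT CODEOWNER approved: no → true
Combine:
[1.1.1.1.2] false → true (antecedent false ⇒ implication holds) = true
[1.1.1.1] false AND true = false
[1.1.1.2.1] false OR false = false
[1.1.1.2.2] true OR true = true
[1.1.1.2] false AND true = false
[1.1.1] false AND false = false
[1.1] NOT false = true
[1.2.1] true → true = true
[1.2.2.1.1] false → true (antecedent false ⇒ implication holds) = true
[1.2.2.1] NOT true = false
[1.2.2] NOT false = true
[1.2.3] false AND false = false
[1.2.4] exactly-one(false, true) = true
[1.2] true OR true OR false OR true = true
[1] true OR true = true
[2] exactly-one(true, true) = false
[root] true AND false = false
Overall: false → blocked

Blocked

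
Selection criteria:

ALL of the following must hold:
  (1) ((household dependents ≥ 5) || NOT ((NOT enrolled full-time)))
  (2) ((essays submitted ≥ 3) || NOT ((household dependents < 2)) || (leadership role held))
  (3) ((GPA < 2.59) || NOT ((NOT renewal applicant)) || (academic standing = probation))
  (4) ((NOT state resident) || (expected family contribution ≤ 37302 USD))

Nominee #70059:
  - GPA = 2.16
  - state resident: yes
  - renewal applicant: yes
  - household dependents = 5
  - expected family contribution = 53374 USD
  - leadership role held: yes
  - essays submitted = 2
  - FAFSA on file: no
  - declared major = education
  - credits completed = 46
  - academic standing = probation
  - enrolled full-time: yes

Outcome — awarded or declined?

Atomic conditions:
  household dependents ≥ 5: 5 ≥ 5 is true
  NOT enrolled full-time: yes → false
  essays submitted ≥ 3: 2 ≥ 3 is false
  household dependents < 2: 5 < 2 is false
  leadership role held: yes → true
  GPA < 2.59: 2.16 < 2.59 is true
  NOT renewal applicant: yes → false
  academic standing = probation: probation == probation is true
  NOT state resident: yes → false
  expected family contribution ≤ 37302 USD: 53374 ≤ 37302 is false
Combine:
[1.2] NOT false = true
[1] true OR true = true
[2.2] NOT false = true
[2] false OR true OR true = true
[3.2] NOT false = true
[3] true OR true OR true = true
[4] false OR false = false
[root] true AND true AND true AND false = false
Overall: false → declined

Declined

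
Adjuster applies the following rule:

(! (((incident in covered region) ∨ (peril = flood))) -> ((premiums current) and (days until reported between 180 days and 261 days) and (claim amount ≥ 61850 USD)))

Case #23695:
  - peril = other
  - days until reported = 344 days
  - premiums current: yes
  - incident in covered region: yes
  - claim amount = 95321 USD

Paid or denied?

Atomic conditions:
  incident in covered region: yes → true
  peril = flood: other == flood is false
  premiums current: yes → true
  days until reported between 180 days and 261 days: 344 in [180, 261] is false
  claim amount ≥ 61850 USD: 95321 ≥ 61850 is true
Combine:
[1.1] true OR false = true
[1] NOT true = false
[2] true AND false AND true = false
[root] false → false (antecedent false ⇒ implication holds) = true
Overall: true → paid

Paid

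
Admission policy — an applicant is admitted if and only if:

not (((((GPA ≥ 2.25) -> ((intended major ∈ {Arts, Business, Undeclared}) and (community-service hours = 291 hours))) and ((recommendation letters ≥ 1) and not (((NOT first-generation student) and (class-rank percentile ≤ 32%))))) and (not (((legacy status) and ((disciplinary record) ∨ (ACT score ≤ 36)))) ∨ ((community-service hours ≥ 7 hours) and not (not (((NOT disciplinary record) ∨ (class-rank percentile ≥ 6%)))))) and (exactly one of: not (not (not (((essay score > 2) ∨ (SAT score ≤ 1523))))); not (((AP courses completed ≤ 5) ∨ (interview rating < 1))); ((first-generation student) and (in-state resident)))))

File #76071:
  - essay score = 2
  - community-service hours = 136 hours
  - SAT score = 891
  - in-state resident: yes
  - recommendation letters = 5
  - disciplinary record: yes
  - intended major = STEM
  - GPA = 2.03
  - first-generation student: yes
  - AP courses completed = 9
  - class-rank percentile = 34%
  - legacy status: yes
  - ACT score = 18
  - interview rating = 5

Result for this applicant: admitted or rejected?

Admitted

Atomic conditions:
  GPA ≥ 2.25: 2.03 ≥ 2.25 is false
  intended major ∈ {Arts, Business, Undeclared}: STEM is not in the set → false
  community-service hours = 291 hours: 136 == 291 is false
  recommendation letters ≥ 1: 5 ≥ 1 is true
  NOT first-generation student: yes → false
  class-rank percentile ≤ 32%: 34 ≤ 32 is false
  legacy status: yes → true
  disciplinary record: yes → true
  ACT score ≤ 36: 18 ≤ 36 is true
  community-service hours ≥ 7 hours: 136 ≥ 7 is true
  NOT disciplinary record: yes → false
  class-rank percentile ≥ 6%: 34 ≥ 6 is true
  essay score > 2: 2 > 2 is false
  SAT score ≤ 1523: 891 ≤ 1523 is true
  AP courses completed ≤ 5: 9 ≤ 5 is false
  interview rating < 1: 5 < 1 is false
  first-generation student: yes → true
  in-state resident: yes → true
Combine:
[1.1.1.2] false AND false = false
[1.1.1] false → false (antecedent false ⇒ implication holds) = true
[1.1.2.2.1] false AND false = false
[1.1.2.2] NOT false = true
[1.1.2] true AND true = true
[1.1] true AND true = true
[1.2.1.1.2] true OR true = true
[1.2.1.1] true AND true = true
[1.2.1] NOT true = false
[1.2.2.2.1.1] false OR true = true
[1.2.2.2.1] NOT true = false
[1.2.2.2] NOT false = true
[1.2.2] true AND true = true
[1.2] false OR true = true
[1.3.1.1.1.1] false OR true = true
[1.3.1.1.1] NOT true = false
[1.3.1.1] NOT false = true
[1.3.1] NOT true = false
[1.3.2.1] false OR false = false
[1.3.2] NOT false = true
[1.3.3] true AND true = true
[1.3] exactly-one(false, true, true) = false
[1] true AND true AND false = false
[root] NOT false = true
Overall: true → admitted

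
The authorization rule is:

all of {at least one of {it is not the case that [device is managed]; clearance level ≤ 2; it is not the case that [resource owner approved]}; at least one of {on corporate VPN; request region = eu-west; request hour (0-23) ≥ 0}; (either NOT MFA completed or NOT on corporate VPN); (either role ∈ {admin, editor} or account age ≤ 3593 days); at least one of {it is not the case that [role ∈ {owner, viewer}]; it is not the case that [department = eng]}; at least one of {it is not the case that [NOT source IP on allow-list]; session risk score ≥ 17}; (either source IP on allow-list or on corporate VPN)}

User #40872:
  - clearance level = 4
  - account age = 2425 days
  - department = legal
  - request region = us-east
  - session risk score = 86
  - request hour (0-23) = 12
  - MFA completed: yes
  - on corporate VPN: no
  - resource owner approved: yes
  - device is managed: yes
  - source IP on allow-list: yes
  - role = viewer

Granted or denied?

Atomic conditions:
  device is managed: yes → true
  clearance level ≤ 2: 4 ≤ 2 is false
  resource owner approved: yes → true
  on corporate VPN: no → false
  request region = eu-west: us-east == eu-west is false
  request hour (0-23) ≥ 0: 12 ≥ 0 is true
  NOT MFA completed: yes → false
  NOT on corporate VPN: no → true
  role ∈ {admin, editor}: viewer is not in the set → false
  account age ≤ 3593 days: 2425 ≤ 3593 is true
  role ∈ {owner, viewer}: viewer is in the set → true
  department = eng: legal == eng is false
  NOT source IP on allow-list: yes → false
  session risk score ≥ 17: 86 ≥ 17 is true
  source IP on allow-list: yes → true
Combine:
[1.1] NOT true = false
[1.3] NOT true = false
[1] false OR false OR false = false
[2] false OR false OR true = true
[3] false OR true = true
[4] false OR true = true
[5.1] NOT true = false
[5.2] NOT false = true
[5] false OR true = true
[6.1] NOT false = true
[6] true OR true = true
[7] true OR false = true
[root] false AND true AND true AND true AND true AND true AND true = false
Overall: false → denied

Denied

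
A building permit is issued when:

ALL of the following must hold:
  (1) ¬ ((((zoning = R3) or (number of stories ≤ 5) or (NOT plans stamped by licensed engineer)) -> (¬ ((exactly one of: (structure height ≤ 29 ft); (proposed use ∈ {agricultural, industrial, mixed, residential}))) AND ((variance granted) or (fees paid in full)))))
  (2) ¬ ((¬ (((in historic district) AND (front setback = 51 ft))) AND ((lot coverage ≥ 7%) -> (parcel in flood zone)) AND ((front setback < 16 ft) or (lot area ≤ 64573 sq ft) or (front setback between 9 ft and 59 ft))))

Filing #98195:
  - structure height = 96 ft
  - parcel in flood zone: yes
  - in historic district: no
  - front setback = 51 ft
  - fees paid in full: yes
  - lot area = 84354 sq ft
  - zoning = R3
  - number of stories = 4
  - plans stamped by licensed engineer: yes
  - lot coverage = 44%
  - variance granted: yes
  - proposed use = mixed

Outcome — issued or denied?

Denied

Atomic conditions:
  zoning = R3: R3 == R3 is true
  number of stories ≤ 5: 4 ≤ 5 is true
  NOT plans stamped by licensed engineer: yes → false
  structure height ≤ 29 ft: 96 ≤ 29 is false
  proposed use ∈ {agricultural, industrial, mixed, residential}: mixed is in the set → true
  variance granted: yes → true
  fees paid in full: yes → true
  in historic district: no → false
  front setback = 51 ft: 51 == 51 is true
  lot coverage ≥ 7%: 44 ≥ 7 is true
  parcel in flood zone: yes → true
  front setback < 16 ft: 51 < 16 is false
  lot area ≤ 64573 sq ft: 84354 ≤ 64573 is false
  front setback between 9 ft and 59 ft: 51 in [9, 59] is true
Combine:
[1.1.1] true OR true OR false = true
[1.1.2.1.1] exactly-one(false, true) = true
[1.1.2.1] NOT true = false
[1.1.2.2] true OR true = true
[1.1.2] false AND true = false
[1.1] true → false = false
[1] NOT false = true
[2.1.1.1] false AND true = false
[2.1.1] NOT false = true
[2.1.2] true → true = true
[2.1.3] false OR false OR true = true
[2.1] true AND true AND true = true
[2] NOT true = false
[root] true AND false = false
Overall: false → denied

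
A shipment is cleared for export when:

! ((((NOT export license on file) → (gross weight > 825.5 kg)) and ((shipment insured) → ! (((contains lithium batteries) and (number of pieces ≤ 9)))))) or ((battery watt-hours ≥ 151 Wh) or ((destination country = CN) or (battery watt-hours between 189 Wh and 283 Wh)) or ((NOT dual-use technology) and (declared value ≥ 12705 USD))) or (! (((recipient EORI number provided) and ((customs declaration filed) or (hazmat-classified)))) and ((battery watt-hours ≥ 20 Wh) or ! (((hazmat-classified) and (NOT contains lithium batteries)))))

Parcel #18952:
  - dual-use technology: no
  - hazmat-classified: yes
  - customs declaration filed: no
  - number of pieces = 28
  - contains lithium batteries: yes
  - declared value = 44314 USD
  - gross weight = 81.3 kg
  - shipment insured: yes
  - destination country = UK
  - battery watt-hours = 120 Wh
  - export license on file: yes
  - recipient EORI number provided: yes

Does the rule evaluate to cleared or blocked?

Cleared

Atomic conditions:
  NOT export license on file: yes → false
  gross weight > 825.5 kg: 81.3 > 825.5 is false
  shipment insured: yes → true
  contains lithium batteries: yes → true
  number of pieces ≤ 9: 28 ≤ 9 is false
  battery watt-hours ≥ 151 Wh: 120 ≥ 151 is false
  destination country = CN: UK == CN is false
  battery watt-hours between 189 Wh and 283 Wh: 120 in [189, 283] is false
  NOT dual-use technology: no → true
  declared value ≥ 12705 USD: 44314 ≥ 12705 is true
  recipient EORI number provided: yes → true
  customs declaration filed: no → false
  hazmat-classified: yes → true
  battery watt-hours ≥ 20 Wh: 120 ≥ 20 is true
  NOT contains lithium batteries: yes → false
Combine:
[1.1.1] false → false (antecedent false ⇒ implication holds) = true
[1.1.2.2.1] true AND false = false
[1.1.2.2] NOT false = true
[1.1.2] true → true = true
[1.1] true AND true = true
[1] NOT true = false
[2.2] false OR false = false
[2.3] true AND true = true
[2] false OR false OR true = true
[3.1.1.2] false OR true = true
[3.1.1] true AND true = true
[3.1] NOT true = false
[3.2.2.1] true AND false = false
[3.2.2] NOT false = true
[3.2] true OR true = true
[3] false AND true = false
[root] false OR true OR false = true
Overall: true → cleared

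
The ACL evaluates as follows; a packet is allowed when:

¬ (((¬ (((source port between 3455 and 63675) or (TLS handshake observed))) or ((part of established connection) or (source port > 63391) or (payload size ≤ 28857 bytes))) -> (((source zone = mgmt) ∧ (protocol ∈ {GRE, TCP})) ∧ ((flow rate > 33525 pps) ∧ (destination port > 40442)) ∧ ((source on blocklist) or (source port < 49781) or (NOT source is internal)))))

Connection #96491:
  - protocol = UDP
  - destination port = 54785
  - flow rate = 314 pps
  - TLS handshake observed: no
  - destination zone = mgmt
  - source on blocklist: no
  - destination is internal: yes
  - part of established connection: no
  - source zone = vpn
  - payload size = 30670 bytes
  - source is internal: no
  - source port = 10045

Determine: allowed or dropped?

Atomic conditions:
  source port between 3455 and 63675: 10045 in [3455, 63675] is true
  TLS handshake observed: no → false
  part of established connection: no → false
  source port > 63391: 10045 > 63391 is false
  payload size ≤ 28857 bytes: 30670 ≤ 28857 is false
  source zone = mgmt: vpn == mgmt is false
  protocol ∈ {GRE, TCP}: UDP is not in the set → false
  flow rate > 33525 pps: 314 > 33525 is false
  destination port > 40442: 54785 > 40442 is true
  source on blocklist: no → false
  source port < 49781: 10045 < 49781 is true
  NOT source is internal: no → true
Combine:
[1.1.1.1] true OR false = true
[1.1.1] NOT true = false
[1.1.2] false OR false OR false = false
[1.1] false OR false = false
[1.2.1] false AND false = false
[1.2.2] false AND true = false
[1.2.3] false OR true OR true = true
[1.2] false AND false AND true = false
[1] false → false (antecedent false ⇒ implication holds) = true
[root] NOT true = false
Overall: false → dropped

Dropped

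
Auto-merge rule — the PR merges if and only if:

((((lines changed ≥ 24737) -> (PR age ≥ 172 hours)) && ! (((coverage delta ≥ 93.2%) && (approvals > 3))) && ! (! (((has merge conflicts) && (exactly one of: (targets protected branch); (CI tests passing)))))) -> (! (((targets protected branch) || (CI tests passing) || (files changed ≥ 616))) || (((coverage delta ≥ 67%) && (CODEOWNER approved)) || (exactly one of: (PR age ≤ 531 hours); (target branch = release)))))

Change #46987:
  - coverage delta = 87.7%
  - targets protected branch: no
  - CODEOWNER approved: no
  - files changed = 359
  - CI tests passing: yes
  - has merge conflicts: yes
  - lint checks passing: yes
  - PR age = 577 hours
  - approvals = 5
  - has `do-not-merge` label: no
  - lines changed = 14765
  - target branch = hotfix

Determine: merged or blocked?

Blocked

Atomic conditions:
  lines changed ≥ 24737: 14765 ≥ 24737 is false
  PR age ≥ 172 hours: 577 ≥ 172 is true
  coverage delta ≥ 93.2%: 87.7 ≥ 93.2 is false
  approvals > 3: 5 > 3 is true
  has merge conflicts: yes → true
  targets protected branch: no → false
  CI tests passing: yes → true
  files changed ≥ 616: 359 ≥ 616 is false
  coverage delta ≥ 67%: 87.7 ≥ 67 is true
  CODEOWNER approved: no → false
  PR age ≤ 531 hours: 577 ≤ 531 is false
  target branch = release: hotfix == release is false
Combine:
[1.1] false → true (antecedent false ⇒ implication holds) = true
[1.2.1] false AND true = false
[1.2] NOT false = true
[1.3.1.1.2] exactly-one(false, true) = true
[1.3.1.1] true AND true = true
[1.3.1] NOT true = false
[1.3] NOT false = true
[1] true AND true AND true = true
[2.1.1] false OR true OR false = true
[2.1] NOT true = false
[2.2.1] true AND false = false
[2.2.2] exactly-one(false, false) = false
[2.2] false OR false = false
[2] false OR false = false
[root] true → false = false
Overall: false → blocked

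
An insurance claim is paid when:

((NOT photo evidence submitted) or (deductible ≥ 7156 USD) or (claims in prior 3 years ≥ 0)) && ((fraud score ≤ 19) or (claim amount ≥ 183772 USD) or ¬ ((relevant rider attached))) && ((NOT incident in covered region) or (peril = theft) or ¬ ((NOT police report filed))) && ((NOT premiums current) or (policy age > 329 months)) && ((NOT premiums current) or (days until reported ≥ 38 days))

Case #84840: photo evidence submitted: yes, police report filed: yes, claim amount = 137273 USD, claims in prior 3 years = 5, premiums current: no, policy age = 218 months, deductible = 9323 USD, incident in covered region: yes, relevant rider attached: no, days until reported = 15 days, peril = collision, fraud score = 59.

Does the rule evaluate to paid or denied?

Atomic conditions:
  NOT photo evidence submitted: yes → false
  deductible ≥ 7156 USD: 9323 ≥ 7156 is true
  claims in prior 3 years ≥ 0: 5 ≥ 0 is true
  fraud score ≤ 19: 59 ≤ 19 is false
  claim amount ≥ 183772 USD: 137273 ≥ 183772 is false
  relevant rider attached: no → false
  NOT incident in covered region: yes → false
  peril = theft: collision == theft is false
  NOT police report filed: yes → false
  NOT premiums current: no → true
  policy age > 329 months: 218 > 329 is false
  days until reported ≥ 38 days: 15 ≥ 38 is false
Combine:
[1] false OR true OR true = true
[2.3] NOT false = true
[2] false OR false OR true = true
[3.3] NOT false = true
[3] false OR false OR true = true
[4] true OR false = true
[5] true OR false = true
[root] true AND true AND true AND true AND true = true
Overall: true → paid

Paid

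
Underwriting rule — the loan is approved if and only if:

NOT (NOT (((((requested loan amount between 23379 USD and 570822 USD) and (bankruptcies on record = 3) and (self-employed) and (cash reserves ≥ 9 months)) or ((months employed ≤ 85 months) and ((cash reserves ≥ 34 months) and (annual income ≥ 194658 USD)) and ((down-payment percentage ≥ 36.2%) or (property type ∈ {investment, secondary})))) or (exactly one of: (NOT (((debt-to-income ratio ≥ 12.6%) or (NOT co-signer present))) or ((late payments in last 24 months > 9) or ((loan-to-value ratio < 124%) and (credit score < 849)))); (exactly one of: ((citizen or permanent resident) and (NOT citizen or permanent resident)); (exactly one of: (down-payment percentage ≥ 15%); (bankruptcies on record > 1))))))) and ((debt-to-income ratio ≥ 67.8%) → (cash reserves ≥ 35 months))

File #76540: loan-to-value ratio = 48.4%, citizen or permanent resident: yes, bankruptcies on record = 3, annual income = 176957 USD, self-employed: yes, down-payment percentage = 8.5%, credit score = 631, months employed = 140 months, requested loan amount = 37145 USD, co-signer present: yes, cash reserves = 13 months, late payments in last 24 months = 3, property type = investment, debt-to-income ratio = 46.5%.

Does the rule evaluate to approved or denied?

Atomic conditions:
  requested loan amount between 23379 USD and 570822 USD: 37145 in [23379, 570822] is true
  bankruptcies on record = 3: 3 == 3 is true
  self-employed: yes → true
  cash reserves ≥ 9 months: 13 ≥ 9 is true
  months employed ≤ 85 months: 140 ≤ 85 is false
  cash reserves ≥ 34 months: 13 ≥ 34 is false
  annual income ≥ 194658 USD: 176957 ≥ 194658 is false
  down-payment percentage ≥ 36.2%: 8.5 ≥ 36.2 is false
  property type ∈ {investment, secondary}: investment is in the set → true
  debt-to-income ratio ≥ 12.6%: 46.5 ≥ 12.6 is true
  NOT co-signer present: yes → false
  late payments in last 24 months > 9: 3 > 9 is false
  loan-to-value ratio < 124%: 48.4 < 124 is true
  credit score < 849: 631 < 849 is true
  citizen or permanent resident: yes → true
  NOT citizen or permanent resident: yes → false
  down-payment percentage ≥ 15%: 8.5 ≥ 15 is false
  bankruptcies on record > 1: 3 > 1 is true
  debt-to-income ratio ≥ 67.8%: 46.5 ≥ 67.8 is false
  cash reserves ≥ 35 months: 13 ≥ 35 is false
Combine:
[1.1.1.1.1] true AND true AND true AND true = true
[1.1.1.1.2.2] false AND false = false
[1.1.1.1.2.3] false OR true = true
[1.1.1.1.2] false AND false AND true = false
[1.1.1.1] true OR false = true
[1.1.1.2.1.1.1] true OR false = true
[1.1.1.2.1.1] NOT true = false
[1.1.1.2.1.2.2] true AND true = true
[1.1.1.2.1.2] false OR true = true
[1.1.1.2.1] false OR true = true
[1.1.1.2.2.1] true AND false = false
[1.1.1.2.2.2] exactly-one(false, true) = true
[1.1.1.2.2] exactly-one(false, true) = true
[1.1.1.2] exactly-one(true, true) = false
[1.1.1] true OR false = true
[1.1] NOT true = false
[1] NOT false = true
[2] false → false (antecedent false ⇒ implication holds) = true
[root] true AND true = true
Overall: true → approved

Approved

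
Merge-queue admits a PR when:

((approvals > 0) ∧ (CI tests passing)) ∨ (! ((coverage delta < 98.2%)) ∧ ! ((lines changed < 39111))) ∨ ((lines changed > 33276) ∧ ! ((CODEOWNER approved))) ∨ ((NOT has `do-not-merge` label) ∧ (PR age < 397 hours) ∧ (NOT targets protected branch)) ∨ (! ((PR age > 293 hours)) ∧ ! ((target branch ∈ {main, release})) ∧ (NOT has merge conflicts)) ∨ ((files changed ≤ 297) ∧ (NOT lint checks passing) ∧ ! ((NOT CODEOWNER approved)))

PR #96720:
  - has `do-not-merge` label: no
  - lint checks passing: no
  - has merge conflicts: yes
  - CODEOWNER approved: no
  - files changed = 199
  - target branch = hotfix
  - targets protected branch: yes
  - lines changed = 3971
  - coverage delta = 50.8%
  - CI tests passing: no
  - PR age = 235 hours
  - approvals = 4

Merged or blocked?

Atomic conditions:
  approvals > 0: 4 > 0 is true
  CI tests passing: no → false
  coverage delta < 98.2%: 50.8 < 98.2 is true
  lines changed < 39111: 3971 < 39111 is true
  lines changed > 33276: 3971 > 33276 is false
  CODEOWNER approved: no → false
  NOT has `do-not-merge` label: no → true
  PR age < 397 hours: 235 < 397 is true
  NOT targets protected branch: yes → false
  PR age > 293 hours: 235 > 293 is false
  target branch ∈ {main, release}: hotfix is not in the set → false
  NOT has merge conflicts: yes → false
  files changed ≤ 297: 199 ≤ 297 is true
  NOT lint checks passing: no → true
  NOT CODEOWNER approved: no → true
Combine:
[1] true AND false = false
[2.1] NOT true = false
[2.2] NOT true = false
[2] false AND false = false
[3.2] NOT false = true
[3] false AND true = false
[4] true AND true AND false = false
[5.1] NOT false = true
[5.2] NOT false = true
[5] true AND true AND false = false
[6.3] NOT true = false
[6] true AND true AND false = false
[root] false OR false OR false OR false OR false OR false = false
Overall: false → blocked

Blocked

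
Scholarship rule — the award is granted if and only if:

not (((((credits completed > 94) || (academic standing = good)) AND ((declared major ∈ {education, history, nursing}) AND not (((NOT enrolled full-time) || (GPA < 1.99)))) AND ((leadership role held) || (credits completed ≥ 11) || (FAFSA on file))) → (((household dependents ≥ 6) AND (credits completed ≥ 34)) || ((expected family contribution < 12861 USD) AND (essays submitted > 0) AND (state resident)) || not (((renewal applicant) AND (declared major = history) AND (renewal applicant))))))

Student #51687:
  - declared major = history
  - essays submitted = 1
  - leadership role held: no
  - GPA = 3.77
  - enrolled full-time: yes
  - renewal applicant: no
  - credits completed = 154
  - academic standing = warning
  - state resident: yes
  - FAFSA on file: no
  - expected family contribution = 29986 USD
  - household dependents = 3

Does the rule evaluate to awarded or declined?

Declined

Atomic conditions:
  credits completed > 94: 154 > 94 is true
  academic standing = good: warning == good is false
  declared major ∈ {education, history, nursing}: history is in the set → true
  NOT enrolled full-time: yes → false
  GPA < 1.99: 3.77 < 1.99 is false
  leadership role held: no → false
  credits completed ≥ 11: 154 ≥ 11 is true
  FAFSA on file: no → false
  household dependents ≥ 6: 3 ≥ 6 is false
  credits completed ≥ 34: 154 ≥ 34 is true
  expected family contribution < 12861 USD: 29986 < 12861 is false
  essays submitted > 0: 1 > 0 is true
  state resident: yes → true
  renewal applicant: no → false
  declared major = history: history == history is true
Combine:
[1.1.1] true OR false = true
[1.1.2.2.1] false OR false = false
[1.1.2.2] NOT false = true
[1.1.2] true AND true = true
[1.1.3] false OR true OR false = true
[1.1] true AND true AND true = true
[1.2.1] false AND true = false
[1.2.2] false AND true AND true = false
[1.2.3.1] false AND true AND false = false
[1.2.3] NOT false = true
[1.2] false OR false OR true = true
[1] true → true = true
[root] NOT true = false
Overall: false → declined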